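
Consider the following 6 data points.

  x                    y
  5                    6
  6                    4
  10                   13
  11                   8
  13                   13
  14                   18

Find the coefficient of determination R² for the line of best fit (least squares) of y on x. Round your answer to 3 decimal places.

n = 6, Σx = 59, Σy = 62, Σxy = 693, Σx² = 647, Σy² = 778
Sxx = Σx² − (Σx)²/n = 647 − 580.166667 = 66.833333
Sxy = Σxy − (Σx)(Σy)/n = 693 − 609.666667 = 83.333333
Syy = Σy² − (Σy)²/n = 778 − 640.666667 = 137.333333
R² = Sxy²/(Sxx·Syy) = (83.333333)²/(66.833333·137.333333) = 0.756604

0.757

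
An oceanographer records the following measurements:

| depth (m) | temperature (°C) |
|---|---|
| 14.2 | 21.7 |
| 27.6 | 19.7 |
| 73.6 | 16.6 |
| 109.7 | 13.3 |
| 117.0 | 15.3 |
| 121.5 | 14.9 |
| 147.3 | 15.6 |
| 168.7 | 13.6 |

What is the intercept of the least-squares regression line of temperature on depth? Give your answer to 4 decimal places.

n = 8, Σx = 779.6, Σy = 130.7, Σxy = 11725.28, Σx² = 97022.68
Sxx = Σx² − (Σx)²/n = 97022.68 − 75972.02 = 21050.66
Sxy = Σxy − (Σx)(Σy)/n = 11725.28 − 12736.715 = -1011.435
b = Sxy/Sxx = -1011.435/21050.66 = -0.048048
a = ȳ − b·x̄ = 16.3375 − (-0.048048)·97.45 = 21.019745

21.0197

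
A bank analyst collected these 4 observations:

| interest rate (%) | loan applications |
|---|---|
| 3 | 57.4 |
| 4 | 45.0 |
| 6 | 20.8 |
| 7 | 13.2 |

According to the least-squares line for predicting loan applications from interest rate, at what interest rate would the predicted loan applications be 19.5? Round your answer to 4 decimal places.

6.2966

n = 4, Σx = 20, Σy = 136.4, Σxy = 569.4, Σx² = 110
Sxx = Σx² − (Σx)²/n = 110 − 100 = 10
Sxy = Σxy − (Σx)(Σy)/n = 569.4 − 682 = -112.6
b = Sxy/Sxx = -112.6/10 = -11.26
a = ȳ − b·x̄ = 34.1 − (-11.26)·5 = 90.4
Set a + b·x = 19.5: x = (19.5 − 90.4) / (-11.26) = 6.296625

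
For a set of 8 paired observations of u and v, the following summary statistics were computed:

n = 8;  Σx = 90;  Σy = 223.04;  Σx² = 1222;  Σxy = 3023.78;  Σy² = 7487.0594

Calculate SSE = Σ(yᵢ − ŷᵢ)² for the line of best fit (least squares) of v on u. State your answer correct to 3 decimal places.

Sxx = Σx² − (Σx)²/n = 1222 − 1012.5 = 209.5
Sxy = Σxy − (Σx)(Σy)/n = 3023.78 − 2509.2 = 514.58
Syy = Σy² − (Σy)²/n = 7487.0594 − 6218.3552 = 1268.7042
b = Sxy/Sxx = 514.58/209.5 = 2.456229
SSE = Syy − b·Sxy = 1268.7042 − 2.456229·514.58 = 4.777821

4.778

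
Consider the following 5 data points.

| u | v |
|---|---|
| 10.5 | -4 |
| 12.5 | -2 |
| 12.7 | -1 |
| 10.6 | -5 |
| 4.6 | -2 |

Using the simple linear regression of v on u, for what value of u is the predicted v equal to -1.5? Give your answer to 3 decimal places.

100.652

n = 5, Σx = 50.9, Σy = -14, Σxy = -141.9, Σx² = 561.31
Sxx = Σx² − (Σx)²/n = 561.31 − 518.162 = 43.148
Sxy = Σxy − (Σx)(Σy)/n = -141.9 − (-142.52) = 0.62
b = Sxy/Sxx = 0.62/43.148 = 0.014369
a = ȳ − b·x̄ = -2.8 − 0.014369·10.18 = -2.946278
Set a + b·x = -1.5: x = (-1.5 − (-2.946278)) / 0.014369 = 100.651613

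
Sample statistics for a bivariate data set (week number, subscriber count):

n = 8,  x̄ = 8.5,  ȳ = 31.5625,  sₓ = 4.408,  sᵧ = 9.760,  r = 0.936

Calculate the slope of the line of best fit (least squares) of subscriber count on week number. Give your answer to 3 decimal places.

2.072

b = r · sᵧ/sₓ = 0.936 · 9.76/4.408 = 2.072450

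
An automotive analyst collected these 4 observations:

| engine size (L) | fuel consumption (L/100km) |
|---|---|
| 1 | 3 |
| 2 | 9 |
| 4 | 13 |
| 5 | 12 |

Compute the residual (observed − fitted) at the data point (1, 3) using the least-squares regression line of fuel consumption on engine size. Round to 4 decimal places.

n = 4, Σx = 12, Σy = 37, Σxy = 133, Σx² = 46
Sxx = Σx² − (Σx)²/n = 46 − 36 = 10
Sxy = Σxy − (Σx)(Σy)/n = 133 − 111 = 22
b = Sxy/Sxx = 22/10 = 2.2
a = ȳ − b·x̄ = 9.25 − 2.2·3 = 2.65
ŷ(1) = 2.65 + 2.2·1 = 4.85
residual = y − ŷ = 3 − 4.85 = -1.85

-1.8500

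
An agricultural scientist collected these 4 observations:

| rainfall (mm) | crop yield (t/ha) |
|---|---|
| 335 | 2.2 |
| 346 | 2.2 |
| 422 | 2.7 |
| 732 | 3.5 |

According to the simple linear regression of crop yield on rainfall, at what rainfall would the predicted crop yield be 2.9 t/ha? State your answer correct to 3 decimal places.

535.967

n = 4, Σx = 1835, Σy = 10.6, Σxy = 5199.6, Σx² = 945849
Sxx = Σx² − (Σx)²/n = 945849 − 841806.25 = 104042.75
Sxy = Σxy − (Σx)(Σy)/n = 5199.6 − 4862.75 = 336.85
b = Sxy/Sxx = 336.85/104042.75 = 0.003238
a = ȳ − b·x̄ = 2.65 − 0.003238·458.75 = 1.164746
Set a + b·x = 2.9: x = (2.9 − 1.164746) / 0.003238 = 535.967419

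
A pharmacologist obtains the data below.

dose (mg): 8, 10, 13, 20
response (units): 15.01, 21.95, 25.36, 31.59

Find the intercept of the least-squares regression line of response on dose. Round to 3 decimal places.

7.498

n = 4, Σx = 51, Σy = 93.91, Σxy = 1301.06, Σx² = 733
Sxx = Σx² − (Σx)²/n = 733 − 650.25 = 82.75
Sxy = Σxy − (Σx)(Σy)/n = 1301.06 − 1197.3525 = 103.7075
b = Sxy/Sxx = 103.7075/82.75 = 1.253263
a = ȳ − b·x̄ = 23.4775 − 1.253263·12.75 = 7.498399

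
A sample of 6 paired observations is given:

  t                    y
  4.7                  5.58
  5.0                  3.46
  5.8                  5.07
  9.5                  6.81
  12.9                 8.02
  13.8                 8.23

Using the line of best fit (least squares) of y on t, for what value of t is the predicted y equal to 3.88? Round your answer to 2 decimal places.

n = 6, Σx = 51.7, Σy = 37.17, Σxy = 354.659, Σx² = 527.83
Sxx = Σx² − (Σx)²/n = 527.83 − 445.481667 = 82.348333
Sxy = Σxy − (Σx)(Σy)/n = 354.659 − 320.2815 = 34.3775
b = Sxy/Sxx = 34.3775/82.348333 = 0.417464
a = ȳ − b·x̄ = 6.195 − 0.417464·8.616667 = 2.597848
Set a + b·x = 3.88: x = (3.88 − 2.597848) / 0.417464 = 3.071284

3.07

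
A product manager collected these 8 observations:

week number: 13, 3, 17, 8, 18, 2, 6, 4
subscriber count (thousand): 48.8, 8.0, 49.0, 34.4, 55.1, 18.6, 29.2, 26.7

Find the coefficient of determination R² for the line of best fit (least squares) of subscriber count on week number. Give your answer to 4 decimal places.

0.8846

n = 8, Σx = 71, Σy = 269.8, Σxy = 3077.6, Σx² = 911, Σy² = 10977.3
Sxx = Σx² − (Σx)²/n = 911 − 630.125 = 280.875
Sxy = Σxy − (Σx)(Σy)/n = 3077.6 − 2394.475 = 683.125
Syy = Σy² − (Σy)²/n = 10977.3 − 9099.005 = 1878.295
R² = Sxy²/(Sxx·Syy) = (683.125)²/(280.875·1878.295) = 0.884552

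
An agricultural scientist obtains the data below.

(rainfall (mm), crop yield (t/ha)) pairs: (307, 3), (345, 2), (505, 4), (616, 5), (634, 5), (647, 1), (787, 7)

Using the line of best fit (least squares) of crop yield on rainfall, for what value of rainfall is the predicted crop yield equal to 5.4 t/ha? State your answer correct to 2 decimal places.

776.13

n = 7, Σx = 3841, Σy = 27, Σxy = 16037, Σx² = 2287689
Sxx = Σx² − (Σx)²/n = 2287689 − 2107611.571429 = 180077.428571
Sxy = Σxy − (Σx)(Σy)/n = 16037 − 14815.285714 = 1221.714286
b = Sxy/Sxx = 1221.714286/180077.428571 = 0.006784
a = ȳ − b·x̄ = 3.857143 − 0.006784·548.714286 = 0.134455
Set a + b·x = 5.4: x = (5.4 − 0.134455) / 0.006784 = 776.127315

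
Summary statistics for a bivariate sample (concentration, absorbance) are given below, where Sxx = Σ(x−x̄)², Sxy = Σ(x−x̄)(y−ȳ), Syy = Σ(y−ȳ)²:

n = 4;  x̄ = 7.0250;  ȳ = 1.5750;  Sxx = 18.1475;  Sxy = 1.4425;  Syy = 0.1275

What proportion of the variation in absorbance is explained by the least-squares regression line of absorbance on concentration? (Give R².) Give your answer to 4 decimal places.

R² = Sxy²/(Sxx·Syy) = (1.4425)²/(18.1475·0.1275) = 0.899300

0.8993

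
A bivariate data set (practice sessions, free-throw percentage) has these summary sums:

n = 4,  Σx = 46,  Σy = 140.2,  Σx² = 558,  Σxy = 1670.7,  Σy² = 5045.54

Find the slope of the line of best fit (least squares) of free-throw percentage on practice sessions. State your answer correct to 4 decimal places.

2.0138

Sxx = Σx² − (Σx)²/n = 558 − 529 = 29
Sxy = Σxy − (Σx)(Σy)/n = 1670.7 − 1612.3 = 58.4
b = Sxy/Sxx = 58.4/29 = 2.013793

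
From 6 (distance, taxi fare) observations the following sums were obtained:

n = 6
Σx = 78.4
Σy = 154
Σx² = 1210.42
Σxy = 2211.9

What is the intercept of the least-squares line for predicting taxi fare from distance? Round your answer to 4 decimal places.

11.6417

Sxx = Σx² − (Σx)²/n = 1210.42 − 1024.426667 = 185.993333
Sxy = Σxy − (Σx)(Σy)/n = 2211.9 − 2012.266667 = 199.633333
b = Sxy/Sxx = 199.633333/185.993333 = 1.073336
a = ȳ − b·x̄ = 25.666667 − 1.073336·13.066667 = 11.641743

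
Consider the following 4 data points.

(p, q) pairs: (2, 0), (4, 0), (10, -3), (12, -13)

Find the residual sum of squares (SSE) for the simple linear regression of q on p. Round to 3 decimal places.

33.471

n = 4, Σx = 28, Σy = -16, Σxy = -186, Σx² = 264, Σy² = 178
Sxx = Σx² − (Σx)²/n = 264 − 196 = 68
Sxy = Σxy − (Σx)(Σy)/n = -186 − (-112) = -74
Syy = Σy² − (Σy)²/n = 178 − 64 = 114
b = Sxy/Sxx = -74/68 = -1.088235
SSE = Syy − b·Sxy = 114 − (-1.088235)·(-74) = 33.470588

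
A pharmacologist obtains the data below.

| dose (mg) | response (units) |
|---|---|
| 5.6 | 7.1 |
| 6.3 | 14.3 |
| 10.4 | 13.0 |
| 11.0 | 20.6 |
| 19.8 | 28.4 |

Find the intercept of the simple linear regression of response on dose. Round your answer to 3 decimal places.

n = 5, Σx = 53.1, Σy = 83.4, Σxy = 1053.97, Σx² = 692.25
Sxx = Σx² − (Σx)²/n = 692.25 − 563.922 = 128.328
Sxy = Σxy − (Σx)(Σy)/n = 1053.97 − 885.708 = 168.262
b = Sxy/Sxx = 168.262/128.328 = 1.311187
a = ȳ − b·x̄ = 16.68 − 1.311187·10.62 = 2.755195

2.755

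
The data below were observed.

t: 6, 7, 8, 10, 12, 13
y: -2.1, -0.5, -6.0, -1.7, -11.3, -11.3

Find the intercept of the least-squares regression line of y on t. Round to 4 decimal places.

n = 6, Σx = 56, Σy = -32.9, Σxy = -363.6, Σx² = 562
Sxx = Σx² − (Σx)²/n = 562 − 522.666667 = 39.333333
Sxy = Σxy − (Σx)(Σy)/n = -363.6 − (-307.066667) = -56.533333
b = Sxy/Sxx = -56.533333/39.333333 = -1.437288
a = ȳ − b·x̄ = -5.483333 − (-1.437288)·9.333333 = 7.931356

7.9314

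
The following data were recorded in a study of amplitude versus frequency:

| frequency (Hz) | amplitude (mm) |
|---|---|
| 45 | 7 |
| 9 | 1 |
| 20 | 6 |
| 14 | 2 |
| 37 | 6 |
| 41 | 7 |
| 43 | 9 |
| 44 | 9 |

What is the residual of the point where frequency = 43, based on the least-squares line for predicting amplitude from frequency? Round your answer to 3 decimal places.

n = 8, Σx = 253, Σy = 47, Σxy = 1764, Σx² = 9537
Sxx = Σx² − (Σx)²/n = 9537 − 8001.125 = 1535.875
Sxy = Σxy − (Σx)(Σy)/n = 1764 − 1486.375 = 277.625
b = Sxy/Sxx = 277.625/1535.875 = 0.180760
a = ȳ − b·x̄ = 5.875 − 0.180760·31.625 = 0.158460
ŷ(43) = 0.158460 + 0.180760·43 = 7.931147
residual = y − ŷ = 9 − 7.931147 = 1.068853

1.069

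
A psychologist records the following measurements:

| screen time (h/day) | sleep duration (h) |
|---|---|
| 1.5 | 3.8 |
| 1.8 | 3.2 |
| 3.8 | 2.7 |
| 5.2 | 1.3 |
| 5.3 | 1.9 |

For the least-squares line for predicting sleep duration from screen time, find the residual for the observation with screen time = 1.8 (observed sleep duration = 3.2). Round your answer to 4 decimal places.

-0.2799

n = 5, Σx = 17.6, Σy = 12.9, Σxy = 38.55, Σx² = 75.06
Sxx = Σx² − (Σx)²/n = 75.06 − 61.952 = 13.108
Sxy = Σxy − (Σx)(Σy)/n = 38.55 − 45.408 = -6.858
b = Sxy/Sxx = -6.858/13.108 = -0.523192
a = ȳ − b·x̄ = 2.58 − (-0.523192)·3.52 = 4.421636
ŷ(1.8) = 4.421636 + (-0.523192)·1.8 = 3.479890
residual = y − ŷ = 3.2 − 3.479890 = -0.279890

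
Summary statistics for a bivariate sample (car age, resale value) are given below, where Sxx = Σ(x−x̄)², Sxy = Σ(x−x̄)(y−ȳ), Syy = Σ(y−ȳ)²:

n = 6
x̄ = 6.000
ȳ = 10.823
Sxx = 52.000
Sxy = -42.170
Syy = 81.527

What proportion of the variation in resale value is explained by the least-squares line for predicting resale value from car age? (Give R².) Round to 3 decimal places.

R² = Sxy²/(Sxx·Syy) = (-42.17)²/(52·81.527) = 0.419471

0.419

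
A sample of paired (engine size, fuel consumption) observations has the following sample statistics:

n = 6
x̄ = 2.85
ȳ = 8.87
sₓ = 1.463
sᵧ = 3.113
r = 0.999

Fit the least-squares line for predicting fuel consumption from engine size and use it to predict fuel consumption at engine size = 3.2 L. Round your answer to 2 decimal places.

9.61

b = r · sᵧ/sₓ = 0.999 · 3.113/1.463 = 2.125692
a = ȳ − b·x̄ = 8.87 − 2.125692·2.85 = 2.811779
ŷ(3.2) = a + b·3.2 = 2.811779 + 2.125692·3.2 = 9.613992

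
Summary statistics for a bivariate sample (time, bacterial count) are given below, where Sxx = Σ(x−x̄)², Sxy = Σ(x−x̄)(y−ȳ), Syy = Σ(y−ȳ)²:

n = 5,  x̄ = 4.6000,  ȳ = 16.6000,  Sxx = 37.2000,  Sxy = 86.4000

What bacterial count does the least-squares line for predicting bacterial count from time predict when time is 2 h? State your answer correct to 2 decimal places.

10.56

b = Sxy/Sxx = 86.4/37.2 = 2.322581
a = ȳ − b·x̄ = 16.6 − 2.322581·4.6 = 5.916129
ŷ(2) = a + b·2 = 5.916129 + 2.322581·2 = 10.561290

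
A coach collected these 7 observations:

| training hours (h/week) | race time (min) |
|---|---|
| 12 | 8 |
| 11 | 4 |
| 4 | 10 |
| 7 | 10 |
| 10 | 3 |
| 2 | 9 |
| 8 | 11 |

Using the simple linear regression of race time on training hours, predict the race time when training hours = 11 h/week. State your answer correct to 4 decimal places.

n = 7, Σx = 54, Σy = 55, Σxy = 386, Σx² = 498
Sxx = Σx² − (Σx)²/n = 498 − 416.571429 = 81.428571
Sxy = Σxy − (Σx)(Σy)/n = 386 − 424.285714 = -38.285714
b = Sxy/Sxx = -38.285714/81.428571 = -0.470175
a = ȳ − b·x̄ = 7.857143 − (-0.470175)·7.714286 = 11.484211
ŷ(11) = a + b·11 = 11.484211 + (-0.470175)·11 = 6.312281

6.3123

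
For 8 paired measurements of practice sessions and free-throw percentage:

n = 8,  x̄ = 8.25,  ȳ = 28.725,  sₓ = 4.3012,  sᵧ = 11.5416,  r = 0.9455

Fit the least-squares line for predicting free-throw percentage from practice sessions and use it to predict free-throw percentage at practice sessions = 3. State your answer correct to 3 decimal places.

b = r · sᵧ/sₓ = 0.9455 · 11.5416/4.3012 = 2.537102
a = ȳ − b·x̄ = 28.725 − 2.537102·8.25 = 7.793909
ŷ(3) = a + b·3 = 7.793909 + 2.537102·3 = 15.405215

15.405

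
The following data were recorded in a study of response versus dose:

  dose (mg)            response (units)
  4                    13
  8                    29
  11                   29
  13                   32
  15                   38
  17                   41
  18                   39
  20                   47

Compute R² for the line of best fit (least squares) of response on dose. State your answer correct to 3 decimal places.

0.929

n = 8, Σx = 106, Σy = 268, Σxy = 3928, Σx² = 1608, Σy² = 9730
Sxx = Σx² − (Σx)²/n = 1608 − 1404.5 = 203.5
Sxy = Σxy − (Σx)(Σy)/n = 3928 − 3551 = 377
Syy = Σy² − (Σy)²/n = 9730 − 8978 = 752
R² = Sxy²/(Sxx·Syy) = (377)²/(203.5·752) = 0.928753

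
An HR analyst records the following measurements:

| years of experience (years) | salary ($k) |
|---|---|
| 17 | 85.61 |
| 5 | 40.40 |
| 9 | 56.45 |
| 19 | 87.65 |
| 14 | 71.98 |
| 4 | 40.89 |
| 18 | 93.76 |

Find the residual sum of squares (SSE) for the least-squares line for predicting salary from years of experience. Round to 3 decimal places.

n = 7, Σx = 86, Σy = 476.74, Σxy = 6689.73, Σx² = 1292, Σy² = 35474.4072
Sxx = Σx² − (Σx)²/n = 1292 − 1056.571429 = 235.428571
Sxy = Σxy − (Σx)(Σy)/n = 6689.73 − 5857.091429 = 832.638571
Syy = Σy² − (Σy)²/n = 35474.4072 − 32468.718229 = 3005.688971
b = Sxy/Sxx = 832.638571/235.428571 = 3.536693
SSE = Syy − b·Sxy = 3005.688971 − 3.536693·832.638571 = 60.901997

60.902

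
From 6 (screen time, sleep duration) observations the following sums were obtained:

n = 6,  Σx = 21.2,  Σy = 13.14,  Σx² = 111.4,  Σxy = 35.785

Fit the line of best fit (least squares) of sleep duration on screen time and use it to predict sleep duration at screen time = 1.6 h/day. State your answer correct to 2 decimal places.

2.75

Sxx = Σx² − (Σx)²/n = 111.4 − 74.906667 = 36.493333
Sxy = Σxy − (Σx)(Σy)/n = 35.785 − 46.428 = -10.643
b = Sxy/Sxx = -10.643/36.493333 = -0.291642
a = ȳ − b·x̄ = 2.19 − (-0.291642)·3.533333 = 3.220469
ŷ(1.6) = a + b·1.6 = 3.220469 + (-0.291642)·1.6 = 2.753842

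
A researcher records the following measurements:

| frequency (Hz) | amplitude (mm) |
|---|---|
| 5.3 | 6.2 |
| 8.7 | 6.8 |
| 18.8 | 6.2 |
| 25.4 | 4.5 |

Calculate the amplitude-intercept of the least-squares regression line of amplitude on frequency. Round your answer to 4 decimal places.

n = 4, Σx = 58.2, Σy = 23.7, Σxy = 322.88, Σx² = 1102.38
Sxx = Σx² − (Σx)²/n = 1102.38 − 846.81 = 255.57
Sxy = Σxy − (Σx)(Σy)/n = 322.88 − 344.835 = -21.955
b = Sxy/Sxx = -21.955/255.57 = -0.085906
a = ȳ − b·x̄ = 5.925 − (-0.085906)·14.55 = 7.174933

7.1749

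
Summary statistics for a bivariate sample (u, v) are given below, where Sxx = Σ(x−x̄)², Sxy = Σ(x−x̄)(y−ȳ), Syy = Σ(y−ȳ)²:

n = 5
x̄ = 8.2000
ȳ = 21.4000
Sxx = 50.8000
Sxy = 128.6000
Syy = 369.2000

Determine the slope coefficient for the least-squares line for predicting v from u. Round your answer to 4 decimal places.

b = Sxy/Sxx = 128.6/50.8 = 2.531496

2.5315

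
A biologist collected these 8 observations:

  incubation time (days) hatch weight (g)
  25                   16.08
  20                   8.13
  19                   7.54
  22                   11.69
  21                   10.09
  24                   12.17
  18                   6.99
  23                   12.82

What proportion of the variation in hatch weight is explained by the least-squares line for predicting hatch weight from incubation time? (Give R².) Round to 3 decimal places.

n = 8, Σx = 172, Σy = 85.51, Σxy = 1889.69, Σx² = 3740, Σy² = 981.3005
Sxx = Σx² − (Σx)²/n = 3740 − 3698 = 42
Sxy = Σxy − (Σx)(Σy)/n = 1889.69 − 1838.465 = 51.225
Syy = Σy² − (Σy)²/n = 981.3005 − 913.995013 = 67.305487
R² = Sxy²/(Sxx·Syy) = (51.225)²/(42·67.305487) = 0.928248

0.928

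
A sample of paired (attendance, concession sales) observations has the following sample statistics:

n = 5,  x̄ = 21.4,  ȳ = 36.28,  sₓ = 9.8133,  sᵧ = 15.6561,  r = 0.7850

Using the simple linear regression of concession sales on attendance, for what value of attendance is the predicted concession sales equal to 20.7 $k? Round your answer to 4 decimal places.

b = r · sᵧ/sₓ = 0.785 · 15.6561/9.8133 = 1.252386
a = ȳ − b·x̄ = 36.28 − 1.252386·21.4 = 9.478942
Set a + b·x = 20.7: x = (20.7 − 9.478942) / 1.252386 = 8.959745

8.9597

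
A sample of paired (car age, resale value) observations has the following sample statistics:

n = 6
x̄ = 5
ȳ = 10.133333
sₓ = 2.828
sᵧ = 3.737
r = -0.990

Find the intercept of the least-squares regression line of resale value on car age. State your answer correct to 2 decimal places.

16.67

b = r · sᵧ/sₓ = -0.99 · 3.737/2.828 = -1.308214
a = ȳ − b·x̄ = 10.133333 − (-1.308214)·5 = 16.674404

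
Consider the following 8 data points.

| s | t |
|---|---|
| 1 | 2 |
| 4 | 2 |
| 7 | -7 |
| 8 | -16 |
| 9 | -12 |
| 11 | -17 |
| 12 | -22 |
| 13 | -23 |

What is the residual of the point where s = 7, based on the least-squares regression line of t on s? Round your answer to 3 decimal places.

n = 8, Σx = 65, Σy = -93, Σxy = -1025, Σx² = 645
Sxx = Σx² − (Σx)²/n = 645 − 528.125 = 116.875
Sxy = Σxy − (Σx)(Σy)/n = -1025 − (-755.625) = -269.375
b = Sxy/Sxx = -269.375/116.875 = -2.304813
a = ȳ − b·x̄ = -11.625 − (-2.304813)·8.125 = 7.101604
ŷ(7) = 7.101604 + (-2.304813)·7 = -9.032086
residual = y − ŷ = -7 − (-9.032086) = 2.032086

2.032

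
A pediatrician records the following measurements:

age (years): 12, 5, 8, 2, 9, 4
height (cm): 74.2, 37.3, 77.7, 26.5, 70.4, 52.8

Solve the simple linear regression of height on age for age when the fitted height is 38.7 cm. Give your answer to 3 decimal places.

3.113

n = 6, Σx = 40, Σy = 338.9, Σxy = 2596.3, Σx² = 334
Sxx = Σx² − (Σx)²/n = 334 − 266.666667 = 67.333333
Sxy = Σxy − (Σx)(Σy)/n = 2596.3 − 2259.333333 = 336.966667
b = Sxy/Sxx = 336.966667/67.333333 = 5.004455
a = ȳ − b·x̄ = 56.483333 − 5.004455·6.666667 = 23.120297
Set a + b·x = 38.7: x = (38.7 − 23.120297) / 5.004455 = 3.113166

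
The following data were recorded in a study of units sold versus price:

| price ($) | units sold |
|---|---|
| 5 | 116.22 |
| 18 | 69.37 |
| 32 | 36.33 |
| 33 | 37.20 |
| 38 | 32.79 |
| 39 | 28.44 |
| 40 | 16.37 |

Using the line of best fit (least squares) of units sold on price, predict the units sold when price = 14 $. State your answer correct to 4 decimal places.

87.4017

n = 7, Σx = 205, Σy = 336.72, Σxy = 7229.9, Σx² = 7027
Sxx = Σx² − (Σx)²/n = 7027 − 6003.571429 = 1023.428571
Sxy = Σxy − (Σx)(Σy)/n = 7229.9 − 9861.085714 = -2631.185714
b = Sxy/Sxx = -2631.185714/1023.428571 = -2.570952
a = ȳ − b·x̄ = 48.102857 − (-2.570952)·29.285714 = 123.395022
ŷ(14) = a + b·14 = 123.395022 + (-2.570952)·14 = 87.401695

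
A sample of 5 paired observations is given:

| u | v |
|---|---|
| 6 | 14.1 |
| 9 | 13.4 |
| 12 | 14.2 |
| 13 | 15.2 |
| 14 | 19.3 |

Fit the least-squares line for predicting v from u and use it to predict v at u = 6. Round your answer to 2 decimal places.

12.95

n = 5, Σx = 54, Σy = 76.2, Σxy = 843.4, Σx² = 626
Sxx = Σx² − (Σx)²/n = 626 − 583.2 = 42.8
Sxy = Σxy − (Σx)(Σy)/n = 843.4 − 822.96 = 20.44
b = Sxy/Sxx = 20.44/42.8 = 0.477570
a = ȳ − b·x̄ = 15.24 − 0.477570·10.8 = 10.082243
ŷ(6) = a + b·6 = 10.082243 + 0.477570·6 = 12.947664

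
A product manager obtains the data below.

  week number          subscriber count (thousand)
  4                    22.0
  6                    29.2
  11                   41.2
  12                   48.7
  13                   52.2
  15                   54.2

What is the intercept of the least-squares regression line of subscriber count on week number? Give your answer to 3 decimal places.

10.341

n = 6, Σx = 61, Σy = 247.5, Σxy = 2792.4, Σx² = 711
Sxx = Σx² − (Σx)²/n = 711 − 620.166667 = 90.833333
Sxy = Σxy − (Σx)(Σy)/n = 2792.4 − 2516.25 = 276.15
b = Sxy/Sxx = 276.15/90.833333 = 3.040183
a = ȳ − b·x̄ = 41.25 − 3.040183·10.166667 = 10.341468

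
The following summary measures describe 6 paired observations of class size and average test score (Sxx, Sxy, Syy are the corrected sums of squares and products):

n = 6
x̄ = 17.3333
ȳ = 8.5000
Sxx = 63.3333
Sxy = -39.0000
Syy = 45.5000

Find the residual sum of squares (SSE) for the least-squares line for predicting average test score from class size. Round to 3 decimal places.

b = Sxy/Sxx = -39/63.3333 = -0.615790
SSE = Syy − b·Sxy = 45.5 − (-0.615790)·(-39) = 21.484198

21.484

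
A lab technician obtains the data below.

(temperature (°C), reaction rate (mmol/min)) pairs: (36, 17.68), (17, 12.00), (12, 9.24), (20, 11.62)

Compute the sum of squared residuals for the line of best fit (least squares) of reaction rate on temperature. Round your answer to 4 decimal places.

n = 4, Σx = 85, Σy = 50.54, Σxy = 1183.76, Σx² = 2129, Σy² = 676.9844
Sxx = Σx² − (Σx)²/n = 2129 − 1806.25 = 322.75
Sxy = Σxy − (Σx)(Σy)/n = 1183.76 − 1073.975 = 109.785
Syy = Σy² − (Σy)²/n = 676.9844 − 638.5729 = 38.4115
b = Sxy/Sxx = 109.785/322.75 = 0.340155
SSE = Syy − b·Sxy = 38.4115 − 0.340155·109.785 = 1.067592

1.0676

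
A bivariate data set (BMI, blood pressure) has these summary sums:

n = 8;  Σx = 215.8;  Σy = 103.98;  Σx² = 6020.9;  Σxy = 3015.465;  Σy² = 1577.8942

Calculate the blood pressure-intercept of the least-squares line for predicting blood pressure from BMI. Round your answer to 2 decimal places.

Sxx = Σx² − (Σx)²/n = 6020.9 − 5821.205 = 199.695
Sxy = Σxy − (Σx)(Σy)/n = 3015.465 − 2804.8605 = 210.6045
b = Sxy/Sxx = 210.6045/199.695 = 1.054631
a = ȳ − b·x̄ = 12.9975 − 1.054631·26.975 = -15.451166

-15.45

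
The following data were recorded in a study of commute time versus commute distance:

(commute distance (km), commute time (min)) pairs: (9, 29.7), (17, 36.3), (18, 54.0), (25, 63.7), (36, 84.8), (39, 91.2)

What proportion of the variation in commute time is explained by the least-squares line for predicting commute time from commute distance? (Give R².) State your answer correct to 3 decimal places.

n = 6, Σx = 144, Σy = 359.7, Σxy = 10058.5, Σx² = 4136, Σy² = 24681.95
Sxx = Σx² − (Σx)²/n = 4136 − 3456 = 680
Sxy = Σxy − (Σx)(Σy)/n = 10058.5 − 8632.8 = 1425.7
Syy = Σy² − (Σy)²/n = 24681.95 − 21564.015 = 3117.935
R² = Sxy²/(Sxx·Syy) = (1425.7)²/(680·3117.935) = 0.958695

0.959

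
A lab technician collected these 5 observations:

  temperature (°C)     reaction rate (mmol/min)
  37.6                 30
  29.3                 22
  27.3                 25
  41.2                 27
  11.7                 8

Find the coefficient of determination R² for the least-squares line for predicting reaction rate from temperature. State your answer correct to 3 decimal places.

0.872

n = 5, Σx = 147.1, Σy = 112, Σxy = 3661.1, Σx² = 4851.87, Σy² = 2802
Sxx = Σx² − (Σx)²/n = 4851.87 − 4327.682 = 524.188
Sxy = Σxy − (Σx)(Σy)/n = 3661.1 − 3295.04 = 366.06
Syy = Σy² − (Σy)²/n = 2802 − 2508.8 = 293.2
R² = Sxy²/(Sxx·Syy) = (366.06)²/(524.188·293.2) = 0.871874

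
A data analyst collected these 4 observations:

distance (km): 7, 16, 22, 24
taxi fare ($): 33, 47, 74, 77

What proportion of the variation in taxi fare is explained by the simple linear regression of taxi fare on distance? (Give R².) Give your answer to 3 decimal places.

n = 4, Σx = 69, Σy = 231, Σxy = 4459, Σx² = 1365, Σy² = 14703
Sxx = Σx² − (Σx)²/n = 1365 − 1190.25 = 174.75
Sxy = Σxy − (Σx)(Σy)/n = 4459 − 3984.75 = 474.25
Syy = Σy² − (Σy)²/n = 14703 − 13340.25 = 1362.75
R² = Sxy²/(Sxx·Syy) = (474.25)²/(174.75·1362.75) = 0.944455

0.944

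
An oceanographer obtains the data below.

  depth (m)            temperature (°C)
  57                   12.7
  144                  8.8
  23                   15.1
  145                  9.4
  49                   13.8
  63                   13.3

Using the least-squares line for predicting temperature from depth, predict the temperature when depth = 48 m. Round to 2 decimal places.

13.74

n = 6, Σx = 481, Σy = 73.1, Σxy = 5215.5, Σx² = 51909
Sxx = Σx² − (Σx)²/n = 51909 − 38560.166667 = 13348.833333
Sxy = Σxy − (Σx)(Σy)/n = 5215.5 − 5860.183333 = -644.683333
b = Sxy/Sxx = -644.683333/13348.833333 = -0.048295
a = ȳ − b·x̄ = 12.183333 − (-0.048295)·80.166667 = 16.054991
ŷ(48) = a + b·48 = 16.054991 + (-0.048295)·48 = 13.736826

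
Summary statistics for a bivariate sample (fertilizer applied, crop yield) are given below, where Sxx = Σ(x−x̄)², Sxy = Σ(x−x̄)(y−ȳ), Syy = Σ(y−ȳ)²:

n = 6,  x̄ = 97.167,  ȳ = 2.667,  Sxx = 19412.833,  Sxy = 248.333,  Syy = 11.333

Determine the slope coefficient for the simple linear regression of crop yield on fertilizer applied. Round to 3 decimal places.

0.013

b = Sxy/Sxx = 248.333/19412.833 = 0.012792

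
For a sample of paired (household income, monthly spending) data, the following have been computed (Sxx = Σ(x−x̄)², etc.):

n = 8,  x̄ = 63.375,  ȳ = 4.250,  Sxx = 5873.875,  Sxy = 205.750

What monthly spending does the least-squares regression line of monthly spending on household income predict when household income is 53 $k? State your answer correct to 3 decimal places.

3.887

b = Sxy/Sxx = 205.75/5873.875 = 0.035028
a = ȳ − b·x̄ = 4.25 − 0.035028·63.375 = 2.030102
ŷ(53) = a + b·53 = 2.030102 + 0.035028·53 = 3.886585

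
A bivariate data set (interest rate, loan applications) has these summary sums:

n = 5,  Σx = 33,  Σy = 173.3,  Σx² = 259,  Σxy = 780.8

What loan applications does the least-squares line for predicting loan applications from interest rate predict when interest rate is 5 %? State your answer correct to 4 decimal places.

48.7563

Sxx = Σx² − (Σx)²/n = 259 − 217.8 = 41.2
Sxy = Σxy − (Σx)(Σy)/n = 780.8 − 1143.78 = -362.98
b = Sxy/Sxx = -362.98/41.2 = -8.810194
a = ȳ − b·x̄ = 34.66 − (-8.810194)·6.6 = 92.807282
ŷ(5) = a + b·5 = 92.807282 + (-8.810194)·5 = 48.756311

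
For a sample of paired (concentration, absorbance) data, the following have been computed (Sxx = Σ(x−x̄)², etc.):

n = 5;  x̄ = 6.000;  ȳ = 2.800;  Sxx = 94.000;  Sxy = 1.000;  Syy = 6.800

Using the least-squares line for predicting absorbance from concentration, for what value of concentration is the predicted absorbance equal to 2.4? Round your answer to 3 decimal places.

-31.600

b = Sxy/Sxx = 1/94 = 0.010638
a = ȳ − b·x̄ = 2.8 − 0.010638·6 = 2.736170
Set a + b·x = 2.4: x = (2.4 − 2.736170) / 0.010638 = -31.6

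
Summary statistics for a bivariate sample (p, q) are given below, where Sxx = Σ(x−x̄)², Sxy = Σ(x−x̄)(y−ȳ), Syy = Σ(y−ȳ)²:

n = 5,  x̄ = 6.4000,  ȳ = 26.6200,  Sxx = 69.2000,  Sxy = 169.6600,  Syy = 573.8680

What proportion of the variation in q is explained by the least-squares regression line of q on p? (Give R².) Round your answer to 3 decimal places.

R² = Sxy²/(Sxx·Syy) = (169.66)²/(69.2·573.868) = 0.724838

0.725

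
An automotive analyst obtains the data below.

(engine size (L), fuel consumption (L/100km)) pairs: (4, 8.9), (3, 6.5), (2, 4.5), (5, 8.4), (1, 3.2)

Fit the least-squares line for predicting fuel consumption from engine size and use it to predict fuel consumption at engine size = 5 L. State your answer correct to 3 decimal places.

n = 5, Σx = 15, Σy = 31.5, Σxy = 109.3, Σx² = 55
Sxx = Σx² − (Σx)²/n = 55 − 45 = 10
Sxy = Σxy − (Σx)(Σy)/n = 109.3 − 94.5 = 14.8
b = Sxy/Sxx = 14.8/10 = 1.48
a = ȳ − b·x̄ = 6.3 − 1.48·3 = 1.86
ŷ(5) = a + b·5 = 1.86 + 1.48·5 = 9.26

9.260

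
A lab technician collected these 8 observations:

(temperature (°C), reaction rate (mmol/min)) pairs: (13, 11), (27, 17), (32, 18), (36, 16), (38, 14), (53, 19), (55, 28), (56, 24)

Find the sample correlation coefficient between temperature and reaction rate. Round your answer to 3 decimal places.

n = 8, Σx = 310, Σy = 147, Σxy = 6177, Σx² = 13632, Σy² = 2907
Sxx = Σx² − (Σx)²/n = 13632 − 12012.5 = 1619.5
Sxy = Σxy − (Σx)(Σy)/n = 6177 − 5696.25 = 480.75
Syy = Σy² − (Σy)²/n = 2907 − 2701.125 = 205.875
r = Sxy/√(Sxx·Syy) = 480.75/√(333414.5625) = 480.75/577.420611 = 0.832582

0.833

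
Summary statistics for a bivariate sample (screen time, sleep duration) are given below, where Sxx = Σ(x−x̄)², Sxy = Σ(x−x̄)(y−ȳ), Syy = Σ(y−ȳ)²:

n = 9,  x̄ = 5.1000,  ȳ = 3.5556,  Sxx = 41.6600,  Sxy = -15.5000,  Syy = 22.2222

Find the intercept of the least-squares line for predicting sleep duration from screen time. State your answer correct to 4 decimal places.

b = Sxy/Sxx = -15.5/41.66 = -0.372060
a = ȳ − b·x̄ = 3.5556 − (-0.372060)·5.1 = 5.453104

5.4531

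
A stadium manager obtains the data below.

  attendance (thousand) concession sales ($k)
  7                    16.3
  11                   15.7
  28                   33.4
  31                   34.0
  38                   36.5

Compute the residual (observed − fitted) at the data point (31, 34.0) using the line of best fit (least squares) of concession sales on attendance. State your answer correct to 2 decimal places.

0.80

n = 5, Σx = 115, Σy = 135.9, Σxy = 3663, Σx² = 3359
Sxx = Σx² − (Σx)²/n = 3359 − 2645 = 714
Sxy = Σxy − (Σx)(Σy)/n = 3663 − 3125.7 = 537.3
b = Sxy/Sxx = 537.3/714 = 0.752521
a = ȳ − b·x̄ = 27.18 − 0.752521·23 = 9.872017
ŷ(31) = 9.872017 + 0.752521·31 = 33.200168
residual = y − ŷ = 34.0 − 33.200168 = 0.799832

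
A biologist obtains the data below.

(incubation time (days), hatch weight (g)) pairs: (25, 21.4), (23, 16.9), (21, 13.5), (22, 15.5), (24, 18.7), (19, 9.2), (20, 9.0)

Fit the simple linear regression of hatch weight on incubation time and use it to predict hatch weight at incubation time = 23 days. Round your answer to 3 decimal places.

17.007

n = 7, Σx = 154, Σy = 104.2, Σxy = 2351.8, Σx² = 3416
Sxx = Σx² − (Σx)²/n = 3416 − 3388 = 28
Sxy = Σxy − (Σx)(Σy)/n = 2351.8 − 2292.4 = 59.4
b = Sxy/Sxx = 59.4/28 = 2.121429
a = ȳ − b·x̄ = 14.885714 − 2.121429·22 = -31.785714
ŷ(23) = a + b·23 = -31.785714 + 2.121429·23 = 17.007143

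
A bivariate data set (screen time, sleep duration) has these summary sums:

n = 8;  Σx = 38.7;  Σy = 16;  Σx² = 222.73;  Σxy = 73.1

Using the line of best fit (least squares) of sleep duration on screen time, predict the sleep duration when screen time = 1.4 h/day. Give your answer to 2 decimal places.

Sxx = Σx² − (Σx)²/n = 222.73 − 187.21125 = 35.51875
Sxy = Σxy − (Σx)(Σy)/n = 73.1 − 77.4 = -4.3
b = Sxy/Sxx = -4.3/35.51875 = -0.121063
a = ȳ − b·x̄ = 2 − (-0.121063)·4.8375 = 2.585641
ŷ(1.4) = a + b·1.4 = 2.585641 + (-0.121063)·1.4 = 2.416153

2.42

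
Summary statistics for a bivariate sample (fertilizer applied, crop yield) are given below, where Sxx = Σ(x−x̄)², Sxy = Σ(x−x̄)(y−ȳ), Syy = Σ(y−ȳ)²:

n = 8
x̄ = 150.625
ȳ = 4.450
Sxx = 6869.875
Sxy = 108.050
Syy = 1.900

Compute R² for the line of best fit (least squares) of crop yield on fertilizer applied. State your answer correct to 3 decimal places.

0.894

R² = Sxy²/(Sxx·Syy) = (108.05)²/(6869.875·1.9) = 0.894432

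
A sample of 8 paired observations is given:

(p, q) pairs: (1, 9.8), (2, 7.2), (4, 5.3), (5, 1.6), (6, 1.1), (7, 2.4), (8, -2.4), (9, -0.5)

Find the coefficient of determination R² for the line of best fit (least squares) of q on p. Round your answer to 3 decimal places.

0.882

n = 8, Σx = 42, Σy = 24.5, Σxy = 53.1, Σx² = 276, Σy² = 191.51
Sxx = Σx² − (Σx)²/n = 276 − 220.5 = 55.5
Sxy = Σxy − (Σx)(Σy)/n = 53.1 − 128.625 = -75.525
Syy = Σy² − (Σy)²/n = 191.51 − 75.03125 = 116.47875
R² = Sxy²/(Sxx·Syy) = (-75.525)²/(55.5·116.47875) = 0.882352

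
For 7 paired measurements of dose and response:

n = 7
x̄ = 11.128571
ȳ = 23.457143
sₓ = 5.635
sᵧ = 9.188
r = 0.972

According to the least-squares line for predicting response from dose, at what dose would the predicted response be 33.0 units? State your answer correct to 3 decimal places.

17.150

b = r · sᵧ/sₓ = 0.972 · 9.188/5.635 = 1.584869
a = ȳ − b·x̄ = 23.457143 − 1.584869·11.128571 = 5.819817
Set a + b·x = 33.0: x = (33.0 − 5.819817) / 1.584869 = 17.149799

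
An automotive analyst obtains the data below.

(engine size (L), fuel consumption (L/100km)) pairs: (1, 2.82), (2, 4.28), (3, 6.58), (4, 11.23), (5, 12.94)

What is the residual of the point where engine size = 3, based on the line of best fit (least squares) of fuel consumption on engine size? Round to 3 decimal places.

-0.990

n = 5, Σx = 15, Σy = 37.85, Σxy = 140.74, Σx² = 55
Sxx = Σx² − (Σx)²/n = 55 − 45 = 10
Sxy = Σxy − (Σx)(Σy)/n = 140.74 − 113.55 = 27.19
b = Sxy/Sxx = 27.19/10 = 2.719
a = ȳ − b·x̄ = 7.57 − 2.719·3 = -0.587
ŷ(3) = -0.587 + 2.719·3 = 7.57
residual = y − ŷ = 6.58 − 7.57 = -0.99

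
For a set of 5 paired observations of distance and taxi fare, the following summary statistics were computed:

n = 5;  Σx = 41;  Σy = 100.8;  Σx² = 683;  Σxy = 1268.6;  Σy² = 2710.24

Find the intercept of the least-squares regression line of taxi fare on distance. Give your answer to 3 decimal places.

9.708

Sxx = Σx² − (Σx)²/n = 683 − 336.2 = 346.8
Sxy = Σxy − (Σx)(Σy)/n = 1268.6 − 826.56 = 442.04
b = Sxy/Sxx = 442.04/346.8 = 1.274625
a = ȳ − b·x̄ = 20.16 − 1.274625·8.2 = 9.708074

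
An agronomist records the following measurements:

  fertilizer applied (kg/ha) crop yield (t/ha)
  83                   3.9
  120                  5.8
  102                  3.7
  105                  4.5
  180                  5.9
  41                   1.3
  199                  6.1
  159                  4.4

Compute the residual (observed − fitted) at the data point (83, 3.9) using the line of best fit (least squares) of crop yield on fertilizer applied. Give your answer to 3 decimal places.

0.491

n = 8, Σx = 989, Σy = 35.6, Σxy = 4898.4, Σx² = 141681
Sxx = Σx² − (Σx)²/n = 141681 − 122265.125 = 19415.875
Sxy = Σxy − (Σx)(Σy)/n = 4898.4 − 4401.05 = 497.35
b = Sxy/Sxx = 497.35/19415.875 = 0.025616
a = ȳ − b·x̄ = 4.45 − 0.025616·123.625 = 1.283267
ŷ(83) = 1.283267 + 0.025616·83 = 3.409365
residual = y − ŷ = 3.9 − 3.409365 = 0.490635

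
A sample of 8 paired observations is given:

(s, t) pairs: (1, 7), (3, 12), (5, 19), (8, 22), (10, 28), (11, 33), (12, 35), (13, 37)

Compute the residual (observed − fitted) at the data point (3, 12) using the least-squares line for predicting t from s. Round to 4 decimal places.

n = 8, Σx = 63, Σy = 193, Σxy = 1858, Σx² = 633
Sxx = Σx² − (Σx)²/n = 633 − 496.125 = 136.875
Sxy = Σxy − (Σx)(Σy)/n = 1858 − 1519.875 = 338.125
b = Sxy/Sxx = 338.125/136.875 = 2.470320
a = ȳ − b·x̄ = 24.125 − 2.470320·7.875 = 4.671233
ŷ(3) = 4.671233 + 2.470320·3 = 12.082192
residual = y − ŷ = 12 − 12.082192 = -0.082192

-0.0822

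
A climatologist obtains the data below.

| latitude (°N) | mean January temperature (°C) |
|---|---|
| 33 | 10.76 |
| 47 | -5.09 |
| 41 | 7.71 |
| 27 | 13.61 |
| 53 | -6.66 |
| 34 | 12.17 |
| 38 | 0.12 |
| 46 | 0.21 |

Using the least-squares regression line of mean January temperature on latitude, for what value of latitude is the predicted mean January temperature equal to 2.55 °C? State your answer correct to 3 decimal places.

41.708

n = 8, Σx = 319, Σy = 32.83, Σxy = 874.45, Σx² = 13233
Sxx = Σx² − (Σx)²/n = 13233 − 12720.125 = 512.875
Sxy = Σxy − (Σx)(Σy)/n = 874.45 − 1309.09625 = -434.64625
b = Sxy/Sxx = -434.64625/512.875 = -0.847470
a = ȳ − b·x̄ = 4.10375 − (-0.847470)·39.875 = 37.896622
Set a + b·x = 2.55: x = (2.55 − 37.896622) / (-0.847470) = 41.708398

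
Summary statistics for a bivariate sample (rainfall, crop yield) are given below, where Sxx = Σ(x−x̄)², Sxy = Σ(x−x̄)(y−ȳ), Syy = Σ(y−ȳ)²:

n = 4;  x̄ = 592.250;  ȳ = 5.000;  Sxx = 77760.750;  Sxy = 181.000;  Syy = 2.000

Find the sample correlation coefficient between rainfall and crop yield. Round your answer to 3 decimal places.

0.459

r = Sxy/√(Sxx·Syy) = 181/√(155521.5) = 181/394.362143 = 0.458969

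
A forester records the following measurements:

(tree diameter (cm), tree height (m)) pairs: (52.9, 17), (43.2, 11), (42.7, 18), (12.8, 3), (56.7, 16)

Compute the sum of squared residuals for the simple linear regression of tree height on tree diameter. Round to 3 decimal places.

n = 5, Σx = 208.3, Σy = 65, Σxy = 3088.7, Σx² = 9866.67, Σy² = 999
Sxx = Σx² − (Σx)²/n = 9866.67 − 8677.778 = 1188.892
Sxy = Σxy − (Σx)(Σy)/n = 3088.7 − 2707.9 = 380.8
Syy = Σy² − (Σy)²/n = 999 − 845 = 154
b = Sxy/Sxx = 380.8/1188.892 = 0.320298
SSE = Syy − b·Sxy = 154 − 0.320298·380.8 = 32.030435

32.030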